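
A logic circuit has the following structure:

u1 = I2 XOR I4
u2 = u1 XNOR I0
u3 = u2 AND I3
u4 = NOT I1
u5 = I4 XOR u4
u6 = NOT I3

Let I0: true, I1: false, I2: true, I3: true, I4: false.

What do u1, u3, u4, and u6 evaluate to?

u1 = I2 XOR I4 = true XOR false = true
u2 = u1 XNOR I0 = true XNOR true = true
u3 = u2 AND I3 = true AND true = true
u4 = NOT I1 = NOT false = true
u6 = NOT I3 = NOT true = false

u1 = true, u3 = true, u4 = true, u6 = false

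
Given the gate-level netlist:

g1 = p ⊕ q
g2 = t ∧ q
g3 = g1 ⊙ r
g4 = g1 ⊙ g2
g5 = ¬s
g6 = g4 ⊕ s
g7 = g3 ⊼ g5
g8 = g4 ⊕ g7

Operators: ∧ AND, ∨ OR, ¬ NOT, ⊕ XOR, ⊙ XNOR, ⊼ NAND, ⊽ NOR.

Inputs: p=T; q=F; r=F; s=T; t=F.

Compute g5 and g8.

g1 = p XOR q = T XOR F = T
g2 = t AND q = F AND F = F
g3 = g1 XNOR r = T XNOR F = F
g4 = g1 XNOR g2 = T XNOR F = F
g5 = NOT s = NOT T = F
g7 = g3 NAND g5 = F NAND F = T
g8 = g4 XOR g7 = F XOR T = T

g5 = F, g8 = T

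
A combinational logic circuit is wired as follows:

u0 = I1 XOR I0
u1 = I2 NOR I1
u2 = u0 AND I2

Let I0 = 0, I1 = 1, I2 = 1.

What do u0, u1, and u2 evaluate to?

u0 = 1  u1 = 0  u2 = 1

u0 = I1 XOR I0 = 1 XOR 0 = 1
u1 = I2 NOR I1 = 1 NOR 1 = 0
u2 = u0 AND I2 = 1 AND 1 = 1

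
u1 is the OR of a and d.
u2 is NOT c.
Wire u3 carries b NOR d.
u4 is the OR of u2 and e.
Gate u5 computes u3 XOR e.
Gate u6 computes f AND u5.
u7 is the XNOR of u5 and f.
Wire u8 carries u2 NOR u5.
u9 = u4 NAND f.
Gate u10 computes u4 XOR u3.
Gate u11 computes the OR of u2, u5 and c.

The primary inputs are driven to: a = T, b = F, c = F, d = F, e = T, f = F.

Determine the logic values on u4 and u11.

u2 = NOT c = NOT F = T
u3 = b NOR d = F NOR F = T
u4 = u2 OR e = T OR T = T
u5 = u3 XOR e = T XOR T = F
u11 = u2 OR u5 OR c = T OR F OR F = T

u4 = T; u11 = T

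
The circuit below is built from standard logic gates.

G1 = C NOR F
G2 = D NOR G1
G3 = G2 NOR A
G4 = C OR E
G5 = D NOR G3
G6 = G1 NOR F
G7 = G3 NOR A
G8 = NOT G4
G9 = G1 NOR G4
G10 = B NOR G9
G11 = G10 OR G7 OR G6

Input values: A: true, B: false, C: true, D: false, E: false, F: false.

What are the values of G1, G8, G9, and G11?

G1 = false; G8 = false; G9 = false; G11 = true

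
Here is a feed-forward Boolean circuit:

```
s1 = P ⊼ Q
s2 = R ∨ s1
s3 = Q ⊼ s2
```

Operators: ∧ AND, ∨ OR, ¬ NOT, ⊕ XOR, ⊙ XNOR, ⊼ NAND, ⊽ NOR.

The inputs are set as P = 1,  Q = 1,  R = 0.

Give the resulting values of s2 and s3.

s1 = P NAND Q = 1 NAND 1 = 0
s2 = R OR s1 = 0 OR 0 = 0
s3 = Q NAND s2 = 1 NAND 0 = 1

s2 = 0, s3 = 1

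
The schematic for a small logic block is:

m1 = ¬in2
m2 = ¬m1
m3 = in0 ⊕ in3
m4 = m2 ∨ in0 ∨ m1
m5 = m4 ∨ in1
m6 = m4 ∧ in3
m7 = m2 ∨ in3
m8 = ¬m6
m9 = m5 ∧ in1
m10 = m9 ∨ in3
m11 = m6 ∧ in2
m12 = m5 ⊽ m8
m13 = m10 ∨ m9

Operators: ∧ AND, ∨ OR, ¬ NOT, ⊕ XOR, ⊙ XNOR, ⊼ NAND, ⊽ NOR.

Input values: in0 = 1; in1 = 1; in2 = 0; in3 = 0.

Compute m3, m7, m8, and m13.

m1 = NOT in2 = NOT 0 = 1
m2 = NOT m1 = NOT 1 = 0
m3 = in0 XOR in3 = 1 XOR 0 = 1
m4 = m2 OR in0 OR m1 = 0 OR 1 OR 1 = 1
m5 = m4 OR in1 = 1 OR 1 = 1
m6 = m4 AND in3 = 1 AND 0 = 0
m7 = m2 OR in3 = 0 OR 0 = 0
m8 = NOT m6 = NOT 0 = 1
m9 = m5 AND in1 = 1 AND 1 = 1
m10 = m9 OR in3 = 1 OR 0 = 1
m13 = m10 OR m9 = 1 OR 1 = 1

m3 = 1  m7 = 0  m8 = 1  m13 = 1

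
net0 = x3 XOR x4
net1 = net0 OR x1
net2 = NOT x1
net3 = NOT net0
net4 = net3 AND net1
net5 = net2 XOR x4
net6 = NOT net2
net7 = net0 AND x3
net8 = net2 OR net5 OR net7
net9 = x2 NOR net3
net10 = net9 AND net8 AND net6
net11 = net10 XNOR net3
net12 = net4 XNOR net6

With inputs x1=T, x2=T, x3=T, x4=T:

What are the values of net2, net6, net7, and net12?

net0 = x3 XOR x4 = T XOR T = F
net1 = net0 OR x1 = F OR T = T
net2 = NOT x1 = NOT T = F
net3 = NOT net0 = NOT F = T
net4 = net3 AND net1 = T AND T = T
net6 = NOT net2 = NOT F = T
net7 = net0 AND x3 = F AND T = F
net12 = net4 XNOR net6 = T XNOR T = T

net2 = F, net6 = T, net7 = F, net12 = T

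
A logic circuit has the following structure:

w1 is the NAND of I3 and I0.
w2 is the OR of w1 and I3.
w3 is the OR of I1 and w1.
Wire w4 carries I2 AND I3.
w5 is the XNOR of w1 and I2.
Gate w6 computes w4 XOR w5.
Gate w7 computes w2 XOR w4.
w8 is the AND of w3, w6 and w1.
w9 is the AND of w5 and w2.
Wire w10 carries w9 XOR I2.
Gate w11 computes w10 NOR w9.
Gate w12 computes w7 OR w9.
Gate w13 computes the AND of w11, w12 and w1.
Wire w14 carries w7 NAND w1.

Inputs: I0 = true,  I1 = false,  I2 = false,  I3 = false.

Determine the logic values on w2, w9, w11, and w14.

w1 = I3 NAND I0 = false NAND true = true
w2 = w1 OR I3 = true OR false = true
w4 = I2 AND I3 = false AND false = false
w5 = w1 XNOR I2 = true XNOR false = false
w7 = w2 XOR w4 = true XOR false = true
w9 = w5 AND w2 = false AND true = false
w10 = w9 XOR I2 = false XOR false = false
w11 = w10 NOR w9 = false NOR false = true
w14 = w7 NAND w1 = true NAND true = false

w2 = true  w9 = false  w11 = true  w14 = false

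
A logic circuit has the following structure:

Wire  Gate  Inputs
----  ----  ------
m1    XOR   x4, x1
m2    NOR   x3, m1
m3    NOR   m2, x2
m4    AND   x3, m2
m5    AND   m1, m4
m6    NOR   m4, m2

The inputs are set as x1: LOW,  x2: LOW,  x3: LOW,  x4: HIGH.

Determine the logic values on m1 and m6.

m1 = x4 XOR x1 = HIGH XOR LOW = HIGH
m2 = x3 NOR m1 = LOW NOR HIGH = LOW
m4 = x3 AND m2 = LOW AND LOW = LOW
m6 = m4 NOR m2 = LOW NOR LOW = HIGH

m1 = HIGH, m6 = HIGH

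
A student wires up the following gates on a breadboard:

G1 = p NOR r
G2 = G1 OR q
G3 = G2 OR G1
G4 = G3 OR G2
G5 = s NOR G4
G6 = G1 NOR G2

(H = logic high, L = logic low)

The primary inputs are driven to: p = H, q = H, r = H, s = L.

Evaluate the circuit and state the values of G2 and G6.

G2 = H, G6 = L

G1 = p NOR r = H NOR H = L
G2 = G1 OR q = L OR H = H
G6 = G1 NOR G2 = L NOR H = L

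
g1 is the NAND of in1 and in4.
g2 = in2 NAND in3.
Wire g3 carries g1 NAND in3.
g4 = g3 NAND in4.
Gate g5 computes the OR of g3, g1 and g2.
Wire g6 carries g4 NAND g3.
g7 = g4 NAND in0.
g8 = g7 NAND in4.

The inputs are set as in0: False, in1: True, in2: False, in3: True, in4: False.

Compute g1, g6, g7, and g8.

g1 = True, g6 = True, g7 = True, g8 = True

g1 = in1 NAND in4 = True NAND False = True
g3 = g1 NAND in3 = True NAND True = False
g4 = g3 NAND in4 = False NAND False = True
g6 = g4 NAND g3 = True NAND False = True
g7 = g4 NAND in0 = True NAND False = True
g8 = g7 NAND in4 = True NAND False = True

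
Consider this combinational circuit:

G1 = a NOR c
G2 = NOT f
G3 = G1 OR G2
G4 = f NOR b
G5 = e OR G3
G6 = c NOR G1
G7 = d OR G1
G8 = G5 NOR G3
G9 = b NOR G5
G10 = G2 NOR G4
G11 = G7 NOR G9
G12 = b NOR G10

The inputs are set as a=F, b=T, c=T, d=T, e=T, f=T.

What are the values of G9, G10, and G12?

G1 = a NOR c = F NOR T = F
G2 = NOT f = NOT T = F
G3 = G1 OR G2 = F OR F = F
G4 = f NOR b = T NOR T = F
G5 = e OR G3 = T OR F = T
G9 = b NOR G5 = T NOR T = F
G10 = G2 NOR G4 = F NOR F = T
G12 = b NOR G10 = T NOR T = F

G9 = F; G10 = T; G12 = F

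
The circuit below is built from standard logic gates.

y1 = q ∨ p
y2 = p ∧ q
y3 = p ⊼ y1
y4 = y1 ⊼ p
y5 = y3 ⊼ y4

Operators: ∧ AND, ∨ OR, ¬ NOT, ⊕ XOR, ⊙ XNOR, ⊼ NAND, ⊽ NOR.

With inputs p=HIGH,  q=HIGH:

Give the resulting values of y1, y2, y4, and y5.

y1 = q OR p = HIGH OR HIGH = HIGH
y2 = p AND q = HIGH AND HIGH = HIGH
y3 = p NAND y1 = HIGH NAND HIGH = LOW
y4 = y1 NAND p = HIGH NAND HIGH = LOW
y5 = y3 NAND y4 = LOW NAND LOW = HIGH

y1 = HIGH; y2 = HIGH; y4 = LOW; y5 = HIGH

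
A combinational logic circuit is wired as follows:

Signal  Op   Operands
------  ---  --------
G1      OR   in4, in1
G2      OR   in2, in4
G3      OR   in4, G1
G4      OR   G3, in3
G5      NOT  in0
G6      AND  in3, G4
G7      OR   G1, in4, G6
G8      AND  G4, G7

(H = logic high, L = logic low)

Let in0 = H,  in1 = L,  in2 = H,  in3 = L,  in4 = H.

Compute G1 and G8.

G1 = H; G8 = H

G1 = in4 OR in1 = H OR L = H
G3 = in4 OR G1 = H OR H = H
G4 = G3 OR in3 = H OR L = H
G6 = in3 AND G4 = L AND H = L
G7 = G1 OR in4 OR G6 = H OR H OR L = H
G8 = G4 AND G7 = H AND H = H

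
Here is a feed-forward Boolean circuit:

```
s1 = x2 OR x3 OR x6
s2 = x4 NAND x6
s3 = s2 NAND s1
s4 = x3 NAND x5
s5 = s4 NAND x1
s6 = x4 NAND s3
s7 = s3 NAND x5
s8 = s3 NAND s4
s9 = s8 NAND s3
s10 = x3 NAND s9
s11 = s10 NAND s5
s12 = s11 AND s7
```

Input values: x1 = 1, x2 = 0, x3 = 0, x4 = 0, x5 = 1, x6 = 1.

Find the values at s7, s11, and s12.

s7 = 1, s11 = 1, s12 = 1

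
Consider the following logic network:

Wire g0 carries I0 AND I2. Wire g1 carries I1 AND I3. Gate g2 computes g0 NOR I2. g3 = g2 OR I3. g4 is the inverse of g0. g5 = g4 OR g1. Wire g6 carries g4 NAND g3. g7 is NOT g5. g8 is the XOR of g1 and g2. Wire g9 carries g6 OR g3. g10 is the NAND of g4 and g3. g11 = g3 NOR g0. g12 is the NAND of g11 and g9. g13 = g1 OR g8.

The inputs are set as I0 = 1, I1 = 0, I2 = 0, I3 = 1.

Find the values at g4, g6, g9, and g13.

g0 = I0 AND I2 = 1 AND 0 = 0
g1 = I1 AND I3 = 0 AND 1 = 0
g2 = g0 NOR I2 = 0 NOR 0 = 1
g3 = g2 OR I3 = 1 OR 1 = 1
g4 = NOT g0 = NOT 0 = 1
g6 = g4 NAND g3 = 1 NAND 1 = 0
g8 = g1 XOR g2 = 0 XOR 1 = 1
g9 = g6 OR g3 = 0 OR 1 = 1
g13 = g1 OR g8 = 0 OR 1 = 1

g4 = 1, g6 = 0, g9 = 1, g13 = 1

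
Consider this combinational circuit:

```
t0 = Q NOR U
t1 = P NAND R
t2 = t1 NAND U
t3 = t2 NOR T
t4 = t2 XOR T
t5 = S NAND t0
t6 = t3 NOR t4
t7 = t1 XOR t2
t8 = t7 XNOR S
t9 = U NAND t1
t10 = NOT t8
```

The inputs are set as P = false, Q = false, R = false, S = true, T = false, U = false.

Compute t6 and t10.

t1 = P NAND R = false NAND false = true
t2 = t1 NAND U = true NAND false = true
t3 = t2 NOR T = true NOR false = false
t4 = t2 XOR T = true XOR false = true
t6 = t3 NOR t4 = false NOR true = false
t7 = t1 XOR t2 = true XOR true = false
t8 = t7 XNOR S = false XNOR true = false
t10 = NOT t8 = NOT false = true

t6 = false  t10 = true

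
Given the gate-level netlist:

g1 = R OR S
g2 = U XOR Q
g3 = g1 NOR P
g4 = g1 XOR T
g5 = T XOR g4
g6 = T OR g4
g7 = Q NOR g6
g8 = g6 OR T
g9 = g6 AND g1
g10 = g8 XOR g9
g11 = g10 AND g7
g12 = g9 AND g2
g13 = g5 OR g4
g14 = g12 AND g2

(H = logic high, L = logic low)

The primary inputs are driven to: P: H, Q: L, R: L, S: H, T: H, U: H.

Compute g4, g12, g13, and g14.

g4 = L, g12 = H, g13 = H, g14 = H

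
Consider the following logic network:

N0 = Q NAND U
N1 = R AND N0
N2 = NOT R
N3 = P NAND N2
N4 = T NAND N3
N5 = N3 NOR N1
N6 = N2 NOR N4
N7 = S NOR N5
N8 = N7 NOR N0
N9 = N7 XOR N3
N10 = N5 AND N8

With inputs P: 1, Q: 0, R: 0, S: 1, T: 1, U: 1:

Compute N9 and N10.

N9 = 0, N10 = 0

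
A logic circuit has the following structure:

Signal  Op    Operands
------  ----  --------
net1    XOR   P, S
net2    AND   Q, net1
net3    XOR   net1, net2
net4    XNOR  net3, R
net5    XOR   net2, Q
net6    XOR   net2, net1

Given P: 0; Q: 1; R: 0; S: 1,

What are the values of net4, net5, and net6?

net4 = 1, net5 = 0, net6 = 0

net1 = P XOR S = 0 XOR 1 = 1
net2 = Q AND net1 = 1 AND 1 = 1
net3 = net1 XOR net2 = 1 XOR 1 = 0
net4 = net3 XNOR R = 0 XNOR 0 = 1
net5 = net2 XOR Q = 1 XOR 1 = 0
net6 = net2 XOR net1 = 1 XOR 1 = 0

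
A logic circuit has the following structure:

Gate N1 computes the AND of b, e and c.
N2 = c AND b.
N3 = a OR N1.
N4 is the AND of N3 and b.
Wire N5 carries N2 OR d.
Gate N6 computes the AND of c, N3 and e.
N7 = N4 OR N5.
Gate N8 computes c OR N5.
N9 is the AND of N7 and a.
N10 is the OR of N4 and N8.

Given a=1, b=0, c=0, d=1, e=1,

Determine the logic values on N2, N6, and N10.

N1 = b AND e AND c = 0 AND 1 AND 0 = 0
N2 = c AND b = 0 AND 0 = 0
N3 = a OR N1 = 1 OR 0 = 1
N4 = N3 AND b = 1 AND 0 = 0
N5 = N2 OR d = 0 OR 1 = 1
N6 = c AND N3 AND e = 0 AND 1 AND 1 = 0
N8 = c OR N5 = 0 OR 1 = 1
N10 = N4 OR N8 = 0 OR 1 = 1

N2 = 0, N6 = 0, N10 = 1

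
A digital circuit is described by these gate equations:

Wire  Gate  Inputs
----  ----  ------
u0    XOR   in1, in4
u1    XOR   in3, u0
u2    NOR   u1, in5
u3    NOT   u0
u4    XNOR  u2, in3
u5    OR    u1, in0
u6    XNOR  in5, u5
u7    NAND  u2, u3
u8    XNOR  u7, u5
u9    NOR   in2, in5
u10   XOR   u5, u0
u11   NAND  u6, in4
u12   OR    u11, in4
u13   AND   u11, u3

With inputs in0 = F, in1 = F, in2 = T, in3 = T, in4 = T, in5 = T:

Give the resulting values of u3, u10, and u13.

u0 = in1 XOR in4 = F XOR T = T
u1 = in3 XOR u0 = T XOR T = F
u3 = NOT u0 = NOT T = F
u5 = u1 OR in0 = F OR F = F
u6 = in5 XNOR u5 = T XNOR F = F
u10 = u5 XOR u0 = F XOR T = T
u11 = u6 NAND in4 = F NAND T = T
u13 = u11 AND u3 = T AND F = F

u3 = F; u10 = T; u13 = F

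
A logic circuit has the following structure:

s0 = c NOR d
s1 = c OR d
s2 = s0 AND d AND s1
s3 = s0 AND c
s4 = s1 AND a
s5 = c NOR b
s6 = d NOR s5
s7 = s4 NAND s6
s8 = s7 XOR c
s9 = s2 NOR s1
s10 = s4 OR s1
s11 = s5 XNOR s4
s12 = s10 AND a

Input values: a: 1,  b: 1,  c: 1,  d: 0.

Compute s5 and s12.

s1 = c OR d = 1 OR 0 = 1
s4 = s1 AND a = 1 AND 1 = 1
s5 = c NOR b = 1 NOR 1 = 0
s10 = s4 OR s1 = 1 OR 1 = 1
s12 = s10 AND a = 1 AND 1 = 1

s5 = 0, s12 = 1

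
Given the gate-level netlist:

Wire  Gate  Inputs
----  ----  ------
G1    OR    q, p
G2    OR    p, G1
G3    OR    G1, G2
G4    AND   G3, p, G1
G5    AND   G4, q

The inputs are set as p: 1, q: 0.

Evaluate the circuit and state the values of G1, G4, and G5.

G1 = q OR p = 0 OR 1 = 1
G2 = p OR G1 = 1 OR 1 = 1
G3 = G1 OR G2 = 1 OR 1 = 1
G4 = G3 AND p AND G1 = 1 AND 1 AND 1 = 1
G5 = G4 AND q = 1 AND 0 = 0

G1 = 1, G4 = 1, G5 = 0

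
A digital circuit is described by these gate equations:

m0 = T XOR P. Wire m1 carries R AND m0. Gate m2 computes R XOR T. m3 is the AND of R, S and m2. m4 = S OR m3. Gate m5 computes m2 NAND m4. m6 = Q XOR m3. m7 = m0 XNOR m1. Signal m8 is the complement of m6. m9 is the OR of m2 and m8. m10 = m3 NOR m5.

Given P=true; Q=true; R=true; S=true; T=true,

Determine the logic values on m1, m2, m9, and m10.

m1 = false; m2 = false; m9 = false; m10 = false

m0 = T XOR P = true XOR true = false
m1 = R AND m0 = true AND false = false
m2 = R XOR T = true XOR true = false
m3 = R AND S AND m2 = true AND true AND false = false
m4 = S OR m3 = true OR false = true
m5 = m2 NAND m4 = false NAND true = true
m6 = Q XOR m3 = true XOR false = true
m8 = NOT m6 = NOT true = false
m9 = m2 OR m8 = false OR false = false
m10 = m3 NOR m5 = false NOR true = false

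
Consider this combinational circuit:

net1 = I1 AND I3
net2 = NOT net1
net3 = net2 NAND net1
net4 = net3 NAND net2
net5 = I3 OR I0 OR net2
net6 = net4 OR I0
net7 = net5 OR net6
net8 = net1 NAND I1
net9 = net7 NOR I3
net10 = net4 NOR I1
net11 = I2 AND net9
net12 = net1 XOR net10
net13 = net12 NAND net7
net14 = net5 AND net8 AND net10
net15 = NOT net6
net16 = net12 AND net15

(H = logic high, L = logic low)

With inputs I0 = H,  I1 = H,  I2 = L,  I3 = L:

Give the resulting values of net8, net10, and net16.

net8 = H; net10 = L; net16 = L

net1 = I1 AND I3 = H AND L = L
net2 = NOT net1 = NOT L = H
net3 = net2 NAND net1 = H NAND L = H
net4 = net3 NAND net2 = H NAND H = L
net6 = net4 OR I0 = L OR H = H
net8 = net1 NAND I1 = L NAND H = H
net10 = net4 NOR I1 = L NOR H = L
net12 = net1 XOR net10 = L XOR L = L
net15 = NOT net6 = NOT H = L
net16 = net12 AND net15 = L AND L = L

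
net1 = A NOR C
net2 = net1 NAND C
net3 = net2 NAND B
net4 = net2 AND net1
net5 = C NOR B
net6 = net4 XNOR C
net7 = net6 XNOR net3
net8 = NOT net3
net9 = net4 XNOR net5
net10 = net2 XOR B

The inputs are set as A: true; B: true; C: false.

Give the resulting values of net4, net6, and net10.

net4 = false  net6 = true  net10 = false

net1 = A NOR C = true NOR false = false
net2 = net1 NAND C = false NAND false = true
net4 = net2 AND net1 = true AND false = false
net6 = net4 XNOR C = false XNOR false = true
net10 = net2 XOR B = true XOR true = false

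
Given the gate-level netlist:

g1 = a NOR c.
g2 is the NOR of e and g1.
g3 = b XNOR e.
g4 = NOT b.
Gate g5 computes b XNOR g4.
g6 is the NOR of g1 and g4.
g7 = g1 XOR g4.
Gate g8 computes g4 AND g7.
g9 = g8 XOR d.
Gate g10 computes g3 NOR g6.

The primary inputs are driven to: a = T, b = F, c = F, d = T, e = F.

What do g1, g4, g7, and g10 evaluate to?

g1 = a NOR c = T NOR F = F
g3 = b XNOR e = F XNOR F = T
g4 = NOT b = NOT F = T
g6 = g1 NOR g4 = F NOR T = F
g7 = g1 XOR g4 = F XOR T = T
g10 = g3 NOR g6 = T NOR F = F

g1 = F, g4 = T, g7 = T, g10 = F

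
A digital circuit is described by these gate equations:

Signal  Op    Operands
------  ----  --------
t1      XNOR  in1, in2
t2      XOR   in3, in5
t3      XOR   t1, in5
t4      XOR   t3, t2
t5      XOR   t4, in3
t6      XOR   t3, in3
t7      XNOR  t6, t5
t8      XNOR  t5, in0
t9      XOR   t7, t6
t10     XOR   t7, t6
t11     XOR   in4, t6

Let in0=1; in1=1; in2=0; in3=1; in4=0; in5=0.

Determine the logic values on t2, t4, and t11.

t2 = 1, t4 = 1, t11 = 1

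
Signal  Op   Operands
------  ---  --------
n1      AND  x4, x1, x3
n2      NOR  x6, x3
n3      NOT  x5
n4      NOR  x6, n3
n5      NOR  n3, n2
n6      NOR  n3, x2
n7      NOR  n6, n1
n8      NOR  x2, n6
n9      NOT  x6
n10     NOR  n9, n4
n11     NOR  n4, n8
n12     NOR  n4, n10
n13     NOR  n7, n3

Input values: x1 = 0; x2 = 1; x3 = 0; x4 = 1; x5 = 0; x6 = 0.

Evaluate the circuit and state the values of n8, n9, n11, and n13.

n8 = 0  n9 = 1  n11 = 1  n13 = 0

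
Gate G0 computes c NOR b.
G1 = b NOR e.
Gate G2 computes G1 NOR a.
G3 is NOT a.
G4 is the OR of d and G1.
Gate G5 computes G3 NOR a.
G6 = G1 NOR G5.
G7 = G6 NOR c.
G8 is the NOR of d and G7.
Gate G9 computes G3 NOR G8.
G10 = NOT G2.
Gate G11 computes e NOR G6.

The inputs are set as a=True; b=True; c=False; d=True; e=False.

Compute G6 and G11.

G1 = b NOR e = True NOR False = False
G3 = NOT a = NOT True = False
G5 = G3 NOR a = False NOR True = False
G6 = G1 NOR G5 = False NOR False = True
G11 = e NOR G6 = False NOR True = False

G6 = True  G11 = False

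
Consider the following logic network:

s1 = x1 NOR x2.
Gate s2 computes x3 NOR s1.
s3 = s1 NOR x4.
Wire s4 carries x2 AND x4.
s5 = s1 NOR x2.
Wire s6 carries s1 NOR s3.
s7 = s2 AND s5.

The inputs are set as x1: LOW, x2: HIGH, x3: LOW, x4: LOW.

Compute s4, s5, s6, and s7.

s4 = LOW  s5 = LOW  s6 = LOW  s7 = LOW

s1 = x1 NOR x2 = LOW NOR HIGH = LOW
s2 = x3 NOR s1 = LOW NOR LOW = HIGH
s3 = s1 NOR x4 = LOW NOR LOW = HIGH
s4 = x2 AND x4 = HIGH AND LOW = LOW
s5 = s1 NOR x2 = LOW NOR HIGH = LOW
s6 = s1 NOR s3 = LOW NOR HIGH = LOW
s7 = s2 AND s5 = HIGH AND LOW = LOW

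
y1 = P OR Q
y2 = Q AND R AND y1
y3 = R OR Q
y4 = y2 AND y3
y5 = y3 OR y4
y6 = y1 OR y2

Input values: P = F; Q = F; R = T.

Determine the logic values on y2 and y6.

y1 = P OR Q = F OR F = F
y2 = Q AND R AND y1 = F AND T AND F = F
y6 = y1 OR y2 = F OR F = F

y2 = F, y6 = F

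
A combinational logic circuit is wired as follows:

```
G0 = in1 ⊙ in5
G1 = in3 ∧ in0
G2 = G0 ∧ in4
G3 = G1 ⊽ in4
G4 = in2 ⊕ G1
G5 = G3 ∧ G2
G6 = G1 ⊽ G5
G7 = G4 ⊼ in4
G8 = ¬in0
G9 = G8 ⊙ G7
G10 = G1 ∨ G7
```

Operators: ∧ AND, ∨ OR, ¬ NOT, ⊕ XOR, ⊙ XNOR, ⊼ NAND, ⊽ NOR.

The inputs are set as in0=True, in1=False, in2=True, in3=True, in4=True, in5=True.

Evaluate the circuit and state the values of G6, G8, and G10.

G6 = False; G8 = False; G10 = True

G0 = in1 XNOR in5 = False XNOR True = False
G1 = in3 AND in0 = True AND True = True
G2 = G0 AND in4 = False AND True = False
G3 = G1 NOR in4 = True NOR True = False
G4 = in2 XOR G1 = True XOR True = False
G5 = G3 AND G2 = False AND False = False
G6 = G1 NOR G5 = True NOR False = False
G7 = G4 NAND in4 = False NAND True = True
G8 = NOT in0 = NOT True = False
G10 = G1 OR G7 = True OR True = True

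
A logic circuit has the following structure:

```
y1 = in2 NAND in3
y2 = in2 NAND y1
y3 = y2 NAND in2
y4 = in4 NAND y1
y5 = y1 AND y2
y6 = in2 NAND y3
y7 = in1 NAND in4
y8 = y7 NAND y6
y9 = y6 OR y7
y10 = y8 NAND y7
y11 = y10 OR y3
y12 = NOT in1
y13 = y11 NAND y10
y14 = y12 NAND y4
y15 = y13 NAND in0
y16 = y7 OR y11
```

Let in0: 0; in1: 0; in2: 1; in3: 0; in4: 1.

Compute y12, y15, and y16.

y12 = 1, y15 = 1, y16 = 1

y1 = in2 NAND in3 = 1 NAND 0 = 1
y2 = in2 NAND y1 = 1 NAND 1 = 0
y3 = y2 NAND in2 = 0 NAND 1 = 1
y6 = in2 NAND y3 = 1 NAND 1 = 0
y7 = in1 NAND in4 = 0 NAND 1 = 1
y8 = y7 NAND y6 = 1 NAND 0 = 1
y10 = y8 NAND y7 = 1 NAND 1 = 0
y11 = y10 OR y3 = 0 OR 1 = 1
y12 = NOT in1 = NOT 0 = 1
y13 = y11 NAND y10 = 1 NAND 0 = 1
y15 = y13 NAND in0 = 1 NAND 0 = 1
y16 = y7 OR y11 = 1 OR 1 = 1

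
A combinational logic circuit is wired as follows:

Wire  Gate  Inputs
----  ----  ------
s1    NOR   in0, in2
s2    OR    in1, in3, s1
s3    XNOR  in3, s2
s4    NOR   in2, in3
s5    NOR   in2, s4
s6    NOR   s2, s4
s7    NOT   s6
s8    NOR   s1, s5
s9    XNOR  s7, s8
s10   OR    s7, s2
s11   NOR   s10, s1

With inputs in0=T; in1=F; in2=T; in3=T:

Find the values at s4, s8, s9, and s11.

s1 = in0 NOR in2 = T NOR T = F
s2 = in1 OR in3 OR s1 = F OR T OR F = T
s4 = in2 NOR in3 = T NOR T = F
s5 = in2 NOR s4 = T NOR F = F
s6 = s2 NOR s4 = T NOR F = F
s7 = NOT s6 = NOT F = T
s8 = s1 NOR s5 = F NOR F = T
s9 = s7 XNOR s8 = T XNOR T = T
s10 = s7 OR s2 = T OR T = T
s11 = s10 NOR s1 = T NOR F = F

s4 = F; s8 = T; s9 = T; s11 = F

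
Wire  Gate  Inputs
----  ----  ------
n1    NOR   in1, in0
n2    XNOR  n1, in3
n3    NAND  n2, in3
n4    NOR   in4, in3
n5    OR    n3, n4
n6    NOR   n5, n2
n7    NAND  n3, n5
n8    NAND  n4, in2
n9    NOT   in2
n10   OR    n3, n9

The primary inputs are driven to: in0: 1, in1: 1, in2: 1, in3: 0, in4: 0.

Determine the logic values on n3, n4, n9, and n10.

n1 = in1 NOR in0 = 1 NOR 1 = 0
n2 = n1 XNOR in3 = 0 XNOR 0 = 1
n3 = n2 NAND in3 = 1 NAND 0 = 1
n4 = in4 NOR in3 = 0 NOR 0 = 1
n9 = NOT in2 = NOT 1 = 0
n10 = n3 OR n9 = 1 OR 0 = 1

n3 = 1  n4 = 1  n9 = 0  n10 = 1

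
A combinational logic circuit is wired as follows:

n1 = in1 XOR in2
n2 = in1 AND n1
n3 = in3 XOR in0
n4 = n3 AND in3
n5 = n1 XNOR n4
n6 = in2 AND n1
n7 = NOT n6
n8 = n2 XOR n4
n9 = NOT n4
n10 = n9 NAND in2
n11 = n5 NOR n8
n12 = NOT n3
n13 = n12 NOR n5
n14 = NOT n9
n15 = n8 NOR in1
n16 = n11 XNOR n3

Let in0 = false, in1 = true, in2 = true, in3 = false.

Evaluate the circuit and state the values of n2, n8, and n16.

n1 = in1 XOR in2 = true XOR true = false
n2 = in1 AND n1 = true AND false = false
n3 = in3 XOR in0 = false XOR false = false
n4 = n3 AND in3 = false AND false = false
n5 = n1 XNOR n4 = false XNOR false = true
n8 = n2 XOR n4 = false XOR false = false
n11 = n5 NOR n8 = true NOR false = false
n16 = n11 XNOR n3 = false XNOR false = true

n2 = false, n8 = false, n16 = true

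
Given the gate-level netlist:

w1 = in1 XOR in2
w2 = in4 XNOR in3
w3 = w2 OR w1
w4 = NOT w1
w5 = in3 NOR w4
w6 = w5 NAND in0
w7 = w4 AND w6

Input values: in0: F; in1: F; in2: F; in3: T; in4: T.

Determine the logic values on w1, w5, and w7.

w1 = in1 XOR in2 = F XOR F = F
w4 = NOT w1 = NOT F = T
w5 = in3 NOR w4 = T NOR T = F
w6 = w5 NAND in0 = F NAND F = T
w7 = w4 AND w6 = T AND T = T

w1 = F, w5 = F, w7 = T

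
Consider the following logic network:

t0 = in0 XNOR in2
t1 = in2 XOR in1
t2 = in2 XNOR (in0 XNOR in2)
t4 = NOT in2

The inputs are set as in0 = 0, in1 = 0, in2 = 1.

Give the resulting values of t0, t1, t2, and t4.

t0 = 0 XNOR 1 = 0
t1 = 1 XOR 0 = 1
t2 = 1 XNOR (0 XNOR 1) = 0
t4 = NOT 1 = 0

t0 = 0, t1 = 1, t2 = 0, t4 = 0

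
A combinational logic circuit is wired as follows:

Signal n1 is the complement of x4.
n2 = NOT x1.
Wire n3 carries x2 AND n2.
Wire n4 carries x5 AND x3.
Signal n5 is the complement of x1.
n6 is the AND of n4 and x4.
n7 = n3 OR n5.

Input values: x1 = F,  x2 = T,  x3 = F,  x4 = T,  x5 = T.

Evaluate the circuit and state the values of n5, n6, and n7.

n2 = NOT x1 = NOT F = T
n3 = x2 AND n2 = T AND T = T
n4 = x5 AND x3 = T AND F = F
n5 = NOT x1 = NOT F = T
n6 = n4 AND x4 = F AND T = F
n7 = n3 OR n5 = T OR T = T

n5 = T, n6 = F, n7 = T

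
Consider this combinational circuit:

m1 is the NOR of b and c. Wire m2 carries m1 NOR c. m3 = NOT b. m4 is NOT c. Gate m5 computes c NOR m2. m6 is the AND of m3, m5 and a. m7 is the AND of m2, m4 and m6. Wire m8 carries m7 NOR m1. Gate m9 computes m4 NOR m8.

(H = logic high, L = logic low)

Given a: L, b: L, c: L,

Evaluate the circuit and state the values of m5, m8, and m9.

m5 = H  m8 = L  m9 = L

m1 = b NOR c = L NOR L = H
m2 = m1 NOR c = H NOR L = L
m3 = NOT b = NOT L = H
m4 = NOT c = NOT L = H
m5 = c NOR m2 = L NOR L = H
m6 = m3 AND m5 AND a = H AND H AND L = L
m7 = m2 AND m4 AND m6 = L AND H AND L = L
m8 = m7 NOR m1 = L NOR H = L
m9 = m4 NOR m8 = H NOR L = L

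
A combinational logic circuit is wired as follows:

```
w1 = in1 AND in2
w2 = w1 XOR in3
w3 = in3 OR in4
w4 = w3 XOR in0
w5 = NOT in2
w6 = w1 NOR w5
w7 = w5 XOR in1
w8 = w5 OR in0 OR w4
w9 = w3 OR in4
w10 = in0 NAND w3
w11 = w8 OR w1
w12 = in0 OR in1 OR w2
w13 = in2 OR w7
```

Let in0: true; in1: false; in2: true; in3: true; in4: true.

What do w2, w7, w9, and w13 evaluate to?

w1 = in1 AND in2 = false AND true = false
w2 = w1 XOR in3 = false XOR true = true
w3 = in3 OR in4 = true OR true = true
w5 = NOT in2 = NOT true = false
w7 = w5 XOR in1 = false XOR false = false
w9 = w3 OR in4 = true OR true = true
w13 = in2 OR w7 = true OR false = true

w2 = true; w7 = false; w9 = true; w13 = true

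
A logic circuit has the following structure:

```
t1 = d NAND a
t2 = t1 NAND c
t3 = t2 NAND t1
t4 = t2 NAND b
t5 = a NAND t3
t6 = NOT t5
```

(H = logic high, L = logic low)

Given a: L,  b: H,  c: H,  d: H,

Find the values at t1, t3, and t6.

t1 = H  t3 = H  t6 = L

t1 = d NAND a = H NAND L = H
t2 = t1 NAND c = H NAND H = L
t3 = t2 NAND t1 = L NAND H = H
t5 = a NAND t3 = L NAND H = H
t6 = NOT t5 = NOT H = L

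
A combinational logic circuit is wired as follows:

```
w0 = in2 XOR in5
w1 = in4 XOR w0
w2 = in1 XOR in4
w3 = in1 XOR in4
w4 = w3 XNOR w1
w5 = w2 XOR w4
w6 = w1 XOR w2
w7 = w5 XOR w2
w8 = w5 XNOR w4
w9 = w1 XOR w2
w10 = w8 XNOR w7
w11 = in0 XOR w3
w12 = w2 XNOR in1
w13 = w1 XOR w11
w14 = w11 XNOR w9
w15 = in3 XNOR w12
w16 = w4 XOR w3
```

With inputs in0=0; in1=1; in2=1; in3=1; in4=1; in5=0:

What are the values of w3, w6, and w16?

w0 = in2 XOR in5 = 1 XOR 0 = 1
w1 = in4 XOR w0 = 1 XOR 1 = 0
w2 = in1 XOR in4 = 1 XOR 1 = 0
w3 = in1 XOR in4 = 1 XOR 1 = 0
w4 = w3 XNOR w1 = 0 XNOR 0 = 1
w6 = w1 XOR w2 = 0 XOR 0 = 0
w16 = w4 XOR w3 = 1 XOR 0 = 1

w3 = 0; w6 = 0; w16 = 1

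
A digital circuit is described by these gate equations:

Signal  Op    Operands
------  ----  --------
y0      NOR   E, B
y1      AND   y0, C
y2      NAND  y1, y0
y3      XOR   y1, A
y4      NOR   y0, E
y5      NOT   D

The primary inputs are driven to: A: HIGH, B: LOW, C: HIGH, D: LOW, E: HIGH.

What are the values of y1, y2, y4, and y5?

y0 = E NOR B = HIGH NOR LOW = LOW
y1 = y0 AND C = LOW AND HIGH = LOW
y2 = y1 NAND y0 = LOW NAND LOW = HIGH
y4 = y0 NOR E = LOW NOR HIGH = LOW
y5 = NOT D = NOT LOW = HIGH

y1 = LOW  y2 = HIGH  y4 = LOW  y5 = HIGH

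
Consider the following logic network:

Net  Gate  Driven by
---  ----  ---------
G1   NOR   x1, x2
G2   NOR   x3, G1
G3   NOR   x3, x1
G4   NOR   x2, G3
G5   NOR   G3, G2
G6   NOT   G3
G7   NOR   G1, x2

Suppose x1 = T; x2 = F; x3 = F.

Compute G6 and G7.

G6 = T, G7 = T

G1 = x1 NOR x2 = T NOR F = F
G3 = x3 NOR x1 = F NOR T = F
G6 = NOT G3 = NOT F = T
G7 = G1 NOR x2 = F NOR F = T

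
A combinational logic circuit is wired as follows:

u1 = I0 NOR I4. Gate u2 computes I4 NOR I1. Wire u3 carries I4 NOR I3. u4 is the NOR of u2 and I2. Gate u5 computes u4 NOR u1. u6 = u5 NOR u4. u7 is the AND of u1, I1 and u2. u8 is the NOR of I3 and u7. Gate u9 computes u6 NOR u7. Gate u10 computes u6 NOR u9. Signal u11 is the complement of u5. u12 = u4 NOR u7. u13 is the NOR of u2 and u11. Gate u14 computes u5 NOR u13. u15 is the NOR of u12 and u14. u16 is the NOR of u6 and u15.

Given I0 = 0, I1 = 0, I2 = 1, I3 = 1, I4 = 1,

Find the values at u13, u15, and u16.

u13 = 1; u15 = 0; u16 = 1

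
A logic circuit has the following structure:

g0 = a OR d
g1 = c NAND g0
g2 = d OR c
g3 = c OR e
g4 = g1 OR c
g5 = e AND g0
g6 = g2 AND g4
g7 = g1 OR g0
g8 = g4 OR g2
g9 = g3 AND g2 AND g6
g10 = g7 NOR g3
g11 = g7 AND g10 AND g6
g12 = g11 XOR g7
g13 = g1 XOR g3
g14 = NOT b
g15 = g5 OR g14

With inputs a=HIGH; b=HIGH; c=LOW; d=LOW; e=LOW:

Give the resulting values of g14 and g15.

g14 = LOW, g15 = LOW

g0 = a OR d = HIGH OR LOW = HIGH
g5 = e AND g0 = LOW AND HIGH = LOW
g14 = NOT b = NOT HIGH = LOW
g15 = g5 OR g14 = LOW OR LOW = LOW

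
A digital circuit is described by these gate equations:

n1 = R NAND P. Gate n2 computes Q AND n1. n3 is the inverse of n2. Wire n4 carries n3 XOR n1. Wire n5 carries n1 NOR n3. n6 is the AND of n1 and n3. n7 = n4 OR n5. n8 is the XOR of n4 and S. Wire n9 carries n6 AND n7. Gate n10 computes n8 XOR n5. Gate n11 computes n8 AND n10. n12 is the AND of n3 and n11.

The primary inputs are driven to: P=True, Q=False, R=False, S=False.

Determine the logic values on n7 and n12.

n7 = False, n12 = False

n1 = R NAND P = False NAND True = True
n2 = Q AND n1 = False AND True = False
n3 = NOT n2 = NOT False = True
n4 = n3 XOR n1 = True XOR True = False
n5 = n1 NOR n3 = True NOR True = False
n7 = n4 OR n5 = False OR False = False
n8 = n4 XOR S = False XOR False = False
n10 = n8 XOR n5 = False XOR False = False
n11 = n8 AND n10 = False AND False = False
n12 = n3 AND n11 = True AND False = False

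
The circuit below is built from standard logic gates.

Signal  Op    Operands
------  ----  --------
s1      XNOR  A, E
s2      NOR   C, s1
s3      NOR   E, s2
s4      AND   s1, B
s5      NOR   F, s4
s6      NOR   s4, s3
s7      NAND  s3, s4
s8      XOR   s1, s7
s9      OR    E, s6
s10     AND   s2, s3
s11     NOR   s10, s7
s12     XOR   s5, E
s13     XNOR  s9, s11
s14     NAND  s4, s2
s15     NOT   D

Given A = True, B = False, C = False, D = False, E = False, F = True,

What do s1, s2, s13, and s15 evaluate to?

s1 = False  s2 = True  s13 = False  s15 = True

s1 = A XNOR E = True XNOR False = False
s2 = C NOR s1 = False NOR False = True
s3 = E NOR s2 = False NOR True = False
s4 = s1 AND B = False AND False = False
s6 = s4 NOR s3 = False NOR False = True
s7 = s3 NAND s4 = False NAND False = True
s9 = E OR s6 = False OR True = True
s10 = s2 AND s3 = True AND False = False
s11 = s10 NOR s7 = False NOR True = False
s13 = s9 XNOR s11 = True XNOR False = False
s15 = NOT D = NOT False = True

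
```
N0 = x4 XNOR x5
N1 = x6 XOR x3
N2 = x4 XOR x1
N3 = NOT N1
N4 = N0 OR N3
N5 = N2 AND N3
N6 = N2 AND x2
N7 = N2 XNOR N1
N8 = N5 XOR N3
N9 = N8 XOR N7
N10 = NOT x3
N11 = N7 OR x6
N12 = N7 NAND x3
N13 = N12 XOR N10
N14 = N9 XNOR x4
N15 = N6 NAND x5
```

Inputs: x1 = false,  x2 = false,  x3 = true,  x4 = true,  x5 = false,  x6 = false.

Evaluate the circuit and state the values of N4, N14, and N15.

N4 = false; N14 = true; N15 = true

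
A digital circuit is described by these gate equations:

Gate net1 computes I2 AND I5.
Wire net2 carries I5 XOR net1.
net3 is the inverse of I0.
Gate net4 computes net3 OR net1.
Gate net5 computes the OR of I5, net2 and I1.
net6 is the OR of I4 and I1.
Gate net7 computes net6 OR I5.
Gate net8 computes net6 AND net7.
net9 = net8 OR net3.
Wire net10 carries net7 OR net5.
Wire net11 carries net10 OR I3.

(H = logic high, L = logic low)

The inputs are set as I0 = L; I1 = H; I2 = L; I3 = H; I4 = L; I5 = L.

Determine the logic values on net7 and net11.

net7 = H, net11 = H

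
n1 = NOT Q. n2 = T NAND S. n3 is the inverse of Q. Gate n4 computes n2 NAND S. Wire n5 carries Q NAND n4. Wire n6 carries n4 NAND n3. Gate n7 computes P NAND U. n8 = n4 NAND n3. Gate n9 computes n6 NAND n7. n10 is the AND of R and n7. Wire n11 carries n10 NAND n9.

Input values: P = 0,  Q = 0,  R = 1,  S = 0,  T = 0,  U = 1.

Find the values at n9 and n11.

n9 = 1; n11 = 0

n2 = T NAND S = 0 NAND 0 = 1
n3 = NOT Q = NOT 0 = 1
n4 = n2 NAND S = 1 NAND 0 = 1
n6 = n4 NAND n3 = 1 NAND 1 = 0
n7 = P NAND U = 0 NAND 1 = 1
n9 = n6 NAND n7 = 0 NAND 1 = 1
n10 = R AND n7 = 1 AND 1 = 1
n11 = n10 NAND n9 = 1 NAND 1 = 0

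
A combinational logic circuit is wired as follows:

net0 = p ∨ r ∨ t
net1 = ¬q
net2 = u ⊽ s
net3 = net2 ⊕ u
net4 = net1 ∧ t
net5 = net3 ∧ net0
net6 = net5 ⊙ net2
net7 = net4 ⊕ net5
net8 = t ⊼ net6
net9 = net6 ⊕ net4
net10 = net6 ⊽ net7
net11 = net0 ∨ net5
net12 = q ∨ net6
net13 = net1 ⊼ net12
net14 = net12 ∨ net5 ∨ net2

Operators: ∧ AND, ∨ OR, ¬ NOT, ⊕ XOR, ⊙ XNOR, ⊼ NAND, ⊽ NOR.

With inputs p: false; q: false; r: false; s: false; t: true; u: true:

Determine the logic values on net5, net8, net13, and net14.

net5 = true, net8 = true, net13 = true, net14 = true

net0 = p OR r OR t = false OR false OR true = true
net1 = NOT q = NOT false = true
net2 = u NOR s = true NOR false = false
net3 = net2 XOR u = false XOR true = true
net5 = net3 AND net0 = true AND true = true
net6 = net5 XNOR net2 = true XNOR false = false
net8 = t NAND net6 = true NAND false = true
net12 = q OR net6 = false OR false = false
net13 = net1 NAND net12 = true NAND false = true
net14 = net12 OR net5 OR net2 = false OR true OR false = true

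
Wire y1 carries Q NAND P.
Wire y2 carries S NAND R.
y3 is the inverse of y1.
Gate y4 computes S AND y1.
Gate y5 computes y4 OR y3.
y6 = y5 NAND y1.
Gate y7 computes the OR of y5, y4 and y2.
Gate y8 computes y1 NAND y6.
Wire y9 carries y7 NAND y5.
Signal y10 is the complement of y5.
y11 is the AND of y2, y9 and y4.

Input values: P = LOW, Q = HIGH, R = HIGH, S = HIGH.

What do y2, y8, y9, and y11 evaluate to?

y1 = Q NAND P = HIGH NAND LOW = HIGH
y2 = S NAND R = HIGH NAND HIGH = LOW
y3 = NOT y1 = NOT HIGH = LOW
y4 = S AND y1 = HIGH AND HIGH = HIGH
y5 = y4 OR y3 = HIGH OR LOW = HIGH
y6 = y5 NAND y1 = HIGH NAND HIGH = LOW
y7 = y5 OR y4 OR y2 = HIGH OR HIGH OR LOW = HIGH
y8 = y1 NAND y6 = HIGH NAND LOW = HIGH
y9 = y7 NAND y5 = HIGH NAND HIGH = LOW
y11 = y2 AND y9 AND y4 = LOW AND LOW AND HIGH = LOW

y2 = LOW, y8 = HIGH, y9 = LOW, y11 = LOW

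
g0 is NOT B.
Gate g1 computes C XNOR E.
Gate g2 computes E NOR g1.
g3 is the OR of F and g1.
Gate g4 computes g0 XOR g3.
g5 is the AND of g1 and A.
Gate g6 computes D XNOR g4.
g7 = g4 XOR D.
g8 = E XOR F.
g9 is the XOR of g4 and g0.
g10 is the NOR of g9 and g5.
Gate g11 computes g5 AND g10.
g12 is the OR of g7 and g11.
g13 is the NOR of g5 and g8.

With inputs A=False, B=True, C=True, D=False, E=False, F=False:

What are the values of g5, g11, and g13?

g0 = NOT B = NOT True = False
g1 = C XNOR E = True XNOR False = False
g3 = F OR g1 = False OR False = False
g4 = g0 XOR g3 = False XOR False = False
g5 = g1 AND A = False AND False = False
g8 = E XOR F = False XOR False = False
g9 = g4 XOR g0 = False XOR False = False
g10 = g9 NOR g5 = False NOR False = True
g11 = g5 AND g10 = False AND True = False
g13 = g5 NOR g8 = False NOR False = True

g5 = False, g11 = False, g13 = True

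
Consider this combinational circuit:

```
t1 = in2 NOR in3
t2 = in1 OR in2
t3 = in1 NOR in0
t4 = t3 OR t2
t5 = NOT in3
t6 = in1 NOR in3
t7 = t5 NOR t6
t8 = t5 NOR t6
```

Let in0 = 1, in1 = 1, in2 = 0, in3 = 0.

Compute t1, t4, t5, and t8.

t1 = 1  t4 = 1  t5 = 1  t8 = 0

t1 = in2 NOR in3 = 0 NOR 0 = 1
t2 = in1 OR in2 = 1 OR 0 = 1
t3 = in1 NOR in0 = 1 NOR 1 = 0
t4 = t3 OR t2 = 0 OR 1 = 1
t5 = NOT in3 = NOT 0 = 1
t6 = in1 NOR in3 = 1 NOR 0 = 0
t8 = t5 NOR t6 = 1 NOR 0 = 0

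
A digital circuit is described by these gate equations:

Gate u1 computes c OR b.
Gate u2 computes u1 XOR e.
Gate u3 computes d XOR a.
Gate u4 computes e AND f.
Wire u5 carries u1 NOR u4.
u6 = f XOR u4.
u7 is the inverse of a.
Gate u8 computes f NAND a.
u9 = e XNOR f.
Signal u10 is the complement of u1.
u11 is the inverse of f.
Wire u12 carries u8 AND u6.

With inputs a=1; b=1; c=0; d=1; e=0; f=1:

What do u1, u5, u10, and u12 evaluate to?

u1 = c OR b = 0 OR 1 = 1
u4 = e AND f = 0 AND 1 = 0
u5 = u1 NOR u4 = 1 NOR 0 = 0
u6 = f XOR u4 = 1 XOR 0 = 1
u8 = f NAND a = 1 NAND 1 = 0
u10 = NOT u1 = NOT 1 = 0
u12 = u8 AND u6 = 0 AND 1 = 0

u1 = 1, u5 = 0, u10 = 0, u12 = 0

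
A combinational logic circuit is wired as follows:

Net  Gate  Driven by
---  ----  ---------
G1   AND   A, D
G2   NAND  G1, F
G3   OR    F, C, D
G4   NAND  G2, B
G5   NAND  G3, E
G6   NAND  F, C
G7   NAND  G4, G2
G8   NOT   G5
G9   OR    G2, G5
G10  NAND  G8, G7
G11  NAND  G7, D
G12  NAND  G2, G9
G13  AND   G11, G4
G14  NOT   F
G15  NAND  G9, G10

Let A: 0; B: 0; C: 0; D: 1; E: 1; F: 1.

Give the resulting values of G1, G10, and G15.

G1 = 0, G10 = 1, G15 = 0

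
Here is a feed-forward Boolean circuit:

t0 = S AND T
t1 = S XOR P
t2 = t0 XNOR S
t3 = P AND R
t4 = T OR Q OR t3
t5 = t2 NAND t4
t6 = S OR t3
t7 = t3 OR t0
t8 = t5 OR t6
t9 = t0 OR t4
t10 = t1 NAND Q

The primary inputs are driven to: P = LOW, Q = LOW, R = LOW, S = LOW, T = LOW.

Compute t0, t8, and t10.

t0 = S AND T = LOW AND LOW = LOW
t1 = S XOR P = LOW XOR LOW = LOW
t2 = t0 XNOR S = LOW XNOR LOW = HIGH
t3 = P AND R = LOW AND LOW = LOW
t4 = T OR Q OR t3 = LOW OR LOW OR LOW = LOW
t5 = t2 NAND t4 = HIGH NAND LOW = HIGH
t6 = S OR t3 = LOW OR LOW = LOW
t8 = t5 OR t6 = HIGH OR LOW = HIGH
t10 = t1 NAND Q = LOW NAND LOW = HIGH

t0 = LOW, t8 = HIGH, t10 = HIGH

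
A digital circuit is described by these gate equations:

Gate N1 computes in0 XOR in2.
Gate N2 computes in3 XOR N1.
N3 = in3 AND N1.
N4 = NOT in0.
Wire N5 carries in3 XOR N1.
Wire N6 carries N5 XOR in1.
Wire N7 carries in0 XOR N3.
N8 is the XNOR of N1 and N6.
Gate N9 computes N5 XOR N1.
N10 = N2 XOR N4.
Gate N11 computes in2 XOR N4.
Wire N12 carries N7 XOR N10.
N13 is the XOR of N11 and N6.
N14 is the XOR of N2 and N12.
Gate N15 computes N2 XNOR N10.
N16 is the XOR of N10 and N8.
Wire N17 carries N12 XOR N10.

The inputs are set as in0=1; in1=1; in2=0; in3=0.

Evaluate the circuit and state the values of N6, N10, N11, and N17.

N1 = in0 XOR in2 = 1 XOR 0 = 1
N2 = in3 XOR N1 = 0 XOR 1 = 1
N3 = in3 AND N1 = 0 AND 1 = 0
N4 = NOT in0 = NOT 1 = 0
N5 = in3 XOR N1 = 0 XOR 1 = 1
N6 = N5 XOR in1 = 1 XOR 1 = 0
N7 = in0 XOR N3 = 1 XOR 0 = 1
N10 = N2 XOR N4 = 1 XOR 0 = 1
N11 = in2 XOR N4 = 0 XOR 0 = 0
N12 = N7 XOR N10 = 1 XOR 1 = 0
N17 = N12 XOR N10 = 0 XOR 1 = 1

N6 = 0; N10 = 1; N11 = 0; N17 = 1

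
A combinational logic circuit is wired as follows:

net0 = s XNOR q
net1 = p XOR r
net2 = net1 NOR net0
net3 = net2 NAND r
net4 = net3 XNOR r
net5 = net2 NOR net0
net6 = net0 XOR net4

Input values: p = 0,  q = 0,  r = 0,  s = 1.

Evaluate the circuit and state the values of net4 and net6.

net4 = 0, net6 = 0

net0 = s XNOR q = 1 XNOR 0 = 0
net1 = p XOR r = 0 XOR 0 = 0
net2 = net1 NOR net0 = 0 NOR 0 = 1
net3 = net2 NAND r = 1 NAND 0 = 1
net4 = net3 XNOR r = 1 XNOR 0 = 0
net6 = net0 XOR net4 = 0 XOR 0 = 0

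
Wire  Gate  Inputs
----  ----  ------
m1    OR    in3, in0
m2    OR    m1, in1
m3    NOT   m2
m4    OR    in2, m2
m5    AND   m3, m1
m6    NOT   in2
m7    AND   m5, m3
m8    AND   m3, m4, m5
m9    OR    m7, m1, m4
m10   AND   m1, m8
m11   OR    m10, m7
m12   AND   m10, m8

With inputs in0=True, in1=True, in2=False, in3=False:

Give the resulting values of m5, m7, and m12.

m1 = in3 OR in0 = False OR True = True
m2 = m1 OR in1 = True OR True = True
m3 = NOT m2 = NOT True = False
m4 = in2 OR m2 = False OR True = True
m5 = m3 AND m1 = False AND True = False
m7 = m5 AND m3 = False AND False = False
m8 = m3 AND m4 AND m5 = False AND True AND False = False
m10 = m1 AND m8 = True AND False = False
m12 = m10 AND m8 = False AND False = False

m5 = False  m7 = False  m12 = False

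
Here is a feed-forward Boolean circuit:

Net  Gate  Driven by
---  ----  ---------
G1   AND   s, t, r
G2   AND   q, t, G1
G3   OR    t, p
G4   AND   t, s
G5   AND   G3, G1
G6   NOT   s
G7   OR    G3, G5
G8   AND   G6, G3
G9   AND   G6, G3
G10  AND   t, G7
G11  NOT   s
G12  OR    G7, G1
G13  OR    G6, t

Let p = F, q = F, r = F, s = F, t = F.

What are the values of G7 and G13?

G7 = F, G13 = T

G1 = s AND t AND r = F AND F AND F = F
G3 = t OR p = F OR F = F
G5 = G3 AND G1 = F AND F = F
G6 = NOT s = NOT F = T
G7 = G3 OR G5 = F OR F = F
G13 = G6 OR t = T OR F = T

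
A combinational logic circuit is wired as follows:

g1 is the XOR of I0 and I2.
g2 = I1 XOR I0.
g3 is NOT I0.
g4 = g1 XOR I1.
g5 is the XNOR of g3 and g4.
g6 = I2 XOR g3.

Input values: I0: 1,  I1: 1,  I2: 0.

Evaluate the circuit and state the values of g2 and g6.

g2 = I1 XOR I0 = 1 XOR 1 = 0
g3 = NOT I0 = NOT 1 = 0
g6 = I2 XOR g3 = 0 XOR 0 = 0

g2 = 0; g6 = 0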